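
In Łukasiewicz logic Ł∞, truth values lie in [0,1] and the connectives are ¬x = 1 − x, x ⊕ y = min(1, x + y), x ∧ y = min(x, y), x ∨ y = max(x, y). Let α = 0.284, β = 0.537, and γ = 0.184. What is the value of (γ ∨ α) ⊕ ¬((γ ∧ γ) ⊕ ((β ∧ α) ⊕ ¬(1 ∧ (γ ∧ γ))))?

γ ∨ α = max(0.184, 0.284) = 0.284
γ ∧ γ = min(0.184, 0.184) = 0.184
β ∧ α = min(0.537, 0.284) = 0.284
1 ∧ (γ ∧ γ) = min(1.000, 0.184) = 0.184
¬(1 ∧ (γ ∧ γ)) = 1 − 0.184 = 0.816
(β ∧ α) ⊕ ¬(1 ∧ (γ ∧ γ)) = min(1, 0.284 + 0.816) = min(1, 1.100) = 1.000
(γ ∧ γ) ⊕ ((β ∧ α) ⊕ ¬(1 ∧ (γ ∧ γ))) = min(1, 0.184 + 1.000) = min(1, 1.184) = 1.000
¬((γ ∧ γ) ⊕ ((β ∧ α) ⊕ ¬(1 ∧ (γ ∧ γ)))) = 1 − 1.000 = 0.000
(γ ∨ α) ⊕ ¬((γ ∧ γ) ⊕ ((β ∧ α) ⊕ ¬(1 ∧ (γ ∧ γ)))) = min(1, 0.284 + 0.000) = min(1, 0.284) = 0.284

0.284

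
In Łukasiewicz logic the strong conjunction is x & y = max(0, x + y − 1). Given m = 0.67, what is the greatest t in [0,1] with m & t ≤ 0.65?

0.98

The residuum of the Łukasiewicz t-norm gives the supremum: min(1, 1 − 0.67 + 0.65).
1 − 0.67 + 0.65 = 0.98, so t = min(1, 0.98) = 0.98.
Check: 0.67 & 0.98 = max(0, 0.65) = 0.65 ≤ 0.65.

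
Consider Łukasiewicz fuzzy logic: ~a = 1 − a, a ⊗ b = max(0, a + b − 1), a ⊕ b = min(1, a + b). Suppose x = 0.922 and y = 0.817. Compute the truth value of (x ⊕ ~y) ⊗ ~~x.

0.922

~y = 1 − 0.817 = 0.183
x ⊕ ~y = min(1, 0.922 + 0.183) = min(1, 1.105) = 1.000
~x = 1 − 0.922 = 0.078
~~x = 1 − 0.078 = 0.922
(x ⊕ ~y) ⊗ ~~x = max(0, 1.000 + 0.922 − 1) = max(0, 0.922) = 0.922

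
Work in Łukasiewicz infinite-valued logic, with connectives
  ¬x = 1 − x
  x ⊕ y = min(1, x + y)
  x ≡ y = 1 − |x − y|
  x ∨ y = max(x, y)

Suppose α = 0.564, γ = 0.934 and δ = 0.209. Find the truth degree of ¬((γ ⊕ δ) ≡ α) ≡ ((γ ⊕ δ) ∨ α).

γ ⊕ δ = min(1, 0.934 + 0.209) = min(1, 1.143) = 1.000
(γ ⊕ δ) ≡ α = 1 − |1.000 − 0.564| = 1 − 0.436 = 0.564
¬((γ ⊕ δ) ≡ α) = 1 − 0.564 = 0.436
(γ ⊕ δ) ∨ α = max(1.000, 0.564) = 1.000
¬((γ ⊕ δ) ≡ α) ≡ ((γ ⊕ δ) ∨ α) = 1 − |0.436 − 1.000| = 1 − 0.564 = 0.436

0.436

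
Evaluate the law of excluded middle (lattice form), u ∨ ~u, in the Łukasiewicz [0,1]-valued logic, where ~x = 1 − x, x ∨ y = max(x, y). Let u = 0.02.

0.98

~u = 1 − 0.02 = 0.98
u ∨ ~u = max(0.02, 0.98) = 0.98
(The value 0.98 < 1 shows this instance is not satisfied; not a Ł∞-tautology — its value is max(a, 1−a).)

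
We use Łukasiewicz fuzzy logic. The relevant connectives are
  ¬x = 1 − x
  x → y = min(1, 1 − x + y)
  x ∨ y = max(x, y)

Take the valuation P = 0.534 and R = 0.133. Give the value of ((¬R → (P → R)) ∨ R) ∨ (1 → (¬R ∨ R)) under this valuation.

0.867

¬R = 1 − 0.133 = 0.867
P → R = min(1, 1 − 0.534 + 0.133) = min(1, 0.599) = 0.599
¬R → (P → R) = min(1, 1 − 0.867 + 0.599) = min(1, 0.732) = 0.732
(¬R → (P → R)) ∨ R = max(0.732, 0.133) = 0.732
¬R ∨ R = max(0.867, 0.133) = 0.867
1 → (¬R ∨ R) = min(1, 1 − 1.000 + 0.867) = min(1, 0.867) = 0.867
((¬R → (P → R)) ∨ R) ∨ (1 → (¬R ∨ R)) = max(0.732, 0.867) = 0.867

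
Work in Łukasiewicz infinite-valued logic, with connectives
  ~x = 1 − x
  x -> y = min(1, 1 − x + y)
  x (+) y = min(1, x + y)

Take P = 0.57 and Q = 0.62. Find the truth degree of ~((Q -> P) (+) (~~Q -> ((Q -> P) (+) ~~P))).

Q -> P = min(1, 1 − 0.62 + 0.57) = min(1, 0.95) = 0.95
~Q = 1 − 0.62 = 0.38
~~Q = 1 − 0.38 = 0.62
~P = 1 − 0.57 = 0.43
~~P = 1 − 0.43 = 0.57
(Q -> P) (+) ~~P = min(1, 0.95 + 0.57) = min(1, 1.52) = 1.00
~~Q -> ((Q -> P) (+) ~~P) = min(1, 1 − 0.62 + 1.00) = min(1, 1.38) = 1.00
(Q -> P) (+) (~~Q -> ((Q -> P) (+) ~~P)) = min(1, 0.95 + 1.00) = min(1, 1.95) = 1.00
~((Q -> P) (+) (~~Q -> ((Q -> P) (+) ~~P))) = 1 − 1.00 = 0.00

0.00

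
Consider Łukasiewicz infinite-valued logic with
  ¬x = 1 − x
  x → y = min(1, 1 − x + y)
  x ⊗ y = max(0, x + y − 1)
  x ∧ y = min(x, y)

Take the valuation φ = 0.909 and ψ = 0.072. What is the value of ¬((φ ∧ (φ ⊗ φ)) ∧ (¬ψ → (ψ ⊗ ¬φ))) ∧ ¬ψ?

φ ⊗ φ = max(0, 0.909 + 0.909 − 1) = max(0, 0.818) = 0.818
φ ∧ (φ ⊗ φ) = min(0.909, 0.818) = 0.818
¬ψ = 1 − 0.072 = 0.928
¬φ = 1 − 0.909 = 0.091
ψ ⊗ ¬φ = max(0, 0.072 + 0.091 − 1) = max(0, -0.837) = 0.000
¬ψ → (ψ ⊗ ¬φ) = min(1, 1 − 0.928 + 0.000) = min(1, 0.072) = 0.072
(φ ∧ (φ ⊗ φ)) ∧ (¬ψ → (ψ ⊗ ¬φ)) = min(0.818, 0.072) = 0.072
¬((φ ∧ (φ ⊗ φ)) ∧ (¬ψ → (ψ ⊗ ¬φ))) = 1 − 0.072 = 0.928
¬((φ ∧ (φ ⊗ φ)) ∧ (¬ψ → (ψ ⊗ ¬φ))) ∧ ¬ψ = min(0.928, 0.928) = 0.928

0.928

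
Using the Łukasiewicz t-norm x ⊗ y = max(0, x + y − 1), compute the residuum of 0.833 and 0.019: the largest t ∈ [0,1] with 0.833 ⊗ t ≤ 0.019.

The residuum of the Łukasiewicz t-norm gives the supremum: min(1, 1 − 0.833 + 0.019).
1 − 0.833 + 0.019 = 0.186, so t = min(1, 0.186) = 0.186.
Check: 0.833 ⊗ 0.186 = max(0, 0.019) = 0.019 ≤ 0.019.

0.186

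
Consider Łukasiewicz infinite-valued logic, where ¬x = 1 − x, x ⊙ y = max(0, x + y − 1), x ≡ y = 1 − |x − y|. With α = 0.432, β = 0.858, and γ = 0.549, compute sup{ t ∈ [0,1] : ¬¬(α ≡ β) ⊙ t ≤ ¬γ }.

α ≡ β = 1 − |0.432 − 0.858| = 1 − 0.426 = 0.574
¬(α ≡ β) = 1 − 0.574 = 0.426
¬¬(α ≡ β) = 1 − 0.426 = 0.574
So the left factor is ¬¬(α ≡ β) = 0.574.
¬γ = 1 − 0.549 = 0.451
So the right-hand bound is ¬γ = 0.451.
The residuum of the Łukasiewicz t-norm gives the supremum: min(1, 1 − 0.574 + 0.451).
1 − 0.574 + 0.451 = 0.877, so t = min(1, 0.877) = 0.877.
Check: 0.574 ⊙ 0.877 = max(0, 0.451) = 0.451 ≤ 0.451.

0.877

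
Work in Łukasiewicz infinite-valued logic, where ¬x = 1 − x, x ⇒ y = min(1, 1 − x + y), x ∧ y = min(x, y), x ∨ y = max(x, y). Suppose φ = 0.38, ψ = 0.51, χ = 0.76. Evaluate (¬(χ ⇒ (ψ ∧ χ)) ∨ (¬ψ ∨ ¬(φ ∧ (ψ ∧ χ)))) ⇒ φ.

0.76

ψ ∧ χ = min(0.51, 0.76) = 0.51
χ ⇒ (ψ ∧ χ) = min(1, 1 − 0.76 + 0.51) = min(1, 0.75) = 0.75
¬(χ ⇒ (ψ ∧ χ)) = 1 − 0.75 = 0.25
¬ψ = 1 − 0.51 = 0.49
φ ∧ (ψ ∧ χ) = min(0.38, 0.51) = 0.38
¬(φ ∧ (ψ ∧ χ)) = 1 − 0.38 = 0.62
¬ψ ∨ ¬(φ ∧ (ψ ∧ χ)) = max(0.49, 0.62) = 0.62
¬(χ ⇒ (ψ ∧ χ)) ∨ (¬ψ ∨ ¬(φ ∧ (ψ ∧ χ))) = max(0.25, 0.62) = 0.62
(¬(χ ⇒ (ψ ∧ χ)) ∨ (¬ψ ∨ ¬(φ ∧ (ψ ∧ χ)))) ⇒ φ = min(1, 1 − 0.62 + 0.38) = min(1, 0.76) = 0.76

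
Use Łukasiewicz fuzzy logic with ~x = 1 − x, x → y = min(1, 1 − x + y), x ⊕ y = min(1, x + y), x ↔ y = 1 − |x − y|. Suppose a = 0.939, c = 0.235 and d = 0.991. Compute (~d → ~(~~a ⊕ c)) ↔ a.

0.948

~d = 1 − 0.991 = 0.009
~a = 1 − 0.939 = 0.061
~~a = 1 − 0.061 = 0.939
~~a ⊕ c = min(1, 0.939 + 0.235) = min(1, 1.174) = 1.000
~(~~a ⊕ c) = 1 − 1.000 = 0.000
~d → ~(~~a ⊕ c) = min(1, 1 − 0.009 + 0.000) = min(1, 0.991) = 0.991
(~d → ~(~~a ⊕ c)) ↔ a = 1 − |0.991 − 0.939| = 1 − 0.052 = 0.948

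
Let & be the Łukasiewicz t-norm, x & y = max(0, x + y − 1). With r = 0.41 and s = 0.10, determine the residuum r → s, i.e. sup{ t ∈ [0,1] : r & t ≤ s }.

The residuum of the Łukasiewicz t-norm gives the supremum: min(1, 1 − 0.41 + 0.10).
1 − 0.41 + 0.10 = 0.69, so t = min(1, 0.69) = 0.69.
Check: 0.41 & 0.69 = max(0, 0.10) = 0.10 ≤ 0.10.

0.69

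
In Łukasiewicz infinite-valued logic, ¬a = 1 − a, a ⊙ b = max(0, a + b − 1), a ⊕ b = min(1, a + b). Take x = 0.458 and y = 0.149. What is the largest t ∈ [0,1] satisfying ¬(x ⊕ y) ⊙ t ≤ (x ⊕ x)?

x ⊕ y = min(1, 0.458 + 0.149) = min(1, 0.607) = 0.607
¬(x ⊕ y) = 1 − 0.607 = 0.393
So the left factor is ¬(x ⊕ y) = 0.393.
x ⊕ x = min(1, 0.458 + 0.458) = min(1, 0.916) = 0.916
So the right-hand bound is x ⊕ x = 0.916.
The residuum of the Łukasiewicz t-norm gives the supremum: min(1, 1 − 0.393 + 0.916).
1 − 0.393 + 0.916 = 1.523, so t = min(1, 1.523) = 1.000.
Check: 0.393 ⊙ 1.000 = max(0, 0.393) = 0.393 ≤ 0.916.

1.000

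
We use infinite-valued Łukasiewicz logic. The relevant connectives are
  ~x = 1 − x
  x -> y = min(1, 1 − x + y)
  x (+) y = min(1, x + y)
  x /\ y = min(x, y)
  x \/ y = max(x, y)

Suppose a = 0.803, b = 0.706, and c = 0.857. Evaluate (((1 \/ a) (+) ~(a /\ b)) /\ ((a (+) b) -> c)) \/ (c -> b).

1 \/ a = max(1.000, 0.803) = 1.000
a /\ b = min(0.803, 0.706) = 0.706
~(a /\ b) = 1 − 0.706 = 0.294
(1 \/ a) (+) ~(a /\ b) = min(1, 1.000 + 0.294) = min(1, 1.294) = 1.000
a (+) b = min(1, 0.803 + 0.706) = min(1, 1.509) = 1.000
(a (+) b) -> c = min(1, 1 − 1.000 + 0.857) = min(1, 0.857) = 0.857
((1 \/ a) (+) ~(a /\ b)) /\ ((a (+) b) -> c) = min(1.000, 0.857) = 0.857
c -> b = min(1, 1 − 0.857 + 0.706) = min(1, 0.849) = 0.849
(((1 \/ a) (+) ~(a /\ b)) /\ ((a (+) b) -> c)) \/ (c -> b) = max(0.857, 0.849) = 0.857

0.857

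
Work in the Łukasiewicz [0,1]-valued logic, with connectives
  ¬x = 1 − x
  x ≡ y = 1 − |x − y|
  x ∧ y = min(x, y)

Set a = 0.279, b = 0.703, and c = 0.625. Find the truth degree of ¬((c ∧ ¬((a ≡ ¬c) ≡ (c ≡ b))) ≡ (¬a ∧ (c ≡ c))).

0.703

¬c = 1 − 0.625 = 0.375
a ≡ ¬c = 1 − |0.279 − 0.375| = 1 − 0.096 = 0.904
c ≡ b = 1 − |0.625 − 0.703| = 1 − 0.078 = 0.922
(a ≡ ¬c) ≡ (c ≡ b) = 1 − |0.904 − 0.922| = 1 − 0.018 = 0.982
¬((a ≡ ¬c) ≡ (c ≡ b)) = 1 − 0.982 = 0.018
c ∧ ¬((a ≡ ¬c) ≡ (c ≡ b)) = min(0.625, 0.018) = 0.018
¬a = 1 − 0.279 = 0.721
c ≡ c = 1 − |0.625 − 0.625| = 1 − 0.000 = 1.000
¬a ∧ (c ≡ c) = min(0.721, 1.000) = 0.721
(c ∧ ¬((a ≡ ¬c) ≡ (c ≡ b))) ≡ (¬a ∧ (c ≡ c)) = 1 − |0.018 − 0.721| = 1 − 0.703 = 0.297
¬((c ∧ ¬((a ≡ ¬c) ≡ (c ≡ b))) ≡ (¬a ∧ (c ≡ c))) = 1 − 0.297 = 0.703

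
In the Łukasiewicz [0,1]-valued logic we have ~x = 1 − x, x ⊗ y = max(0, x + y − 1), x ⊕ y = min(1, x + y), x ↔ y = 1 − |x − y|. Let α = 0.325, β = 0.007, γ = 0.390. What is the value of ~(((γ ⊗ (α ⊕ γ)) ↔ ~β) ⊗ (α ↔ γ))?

α ⊕ γ = min(1, 0.325 + 0.390) = min(1, 0.715) = 0.715
γ ⊗ (α ⊕ γ) = max(0, 0.390 + 0.715 − 1) = max(0, 0.105) = 0.105
~β = 1 − 0.007 = 0.993
(γ ⊗ (α ⊕ γ)) ↔ ~β = 1 − |0.105 − 0.993| = 1 − 0.888 = 0.112
α ↔ γ = 1 − |0.325 − 0.390| = 1 − 0.065 = 0.935
((γ ⊗ (α ⊕ γ)) ↔ ~β) ⊗ (α ↔ γ) = max(0, 0.112 + 0.935 − 1) = max(0, 0.047) = 0.047
~(((γ ⊗ (α ⊕ γ)) ↔ ~β) ⊗ (α ↔ γ)) = 1 − 0.047 = 0.953

0.953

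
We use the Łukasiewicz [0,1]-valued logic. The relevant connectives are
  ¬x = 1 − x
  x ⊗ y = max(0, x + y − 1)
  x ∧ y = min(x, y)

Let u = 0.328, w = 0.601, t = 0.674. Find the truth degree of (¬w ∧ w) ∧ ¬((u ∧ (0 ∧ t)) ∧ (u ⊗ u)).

0.399

¬w = 1 − 0.601 = 0.399
¬w ∧ w = min(0.399, 0.601) = 0.399
0 ∧ t = min(0.000, 0.674) = 0.000
u ∧ (0 ∧ t) = min(0.328, 0.000) = 0.000
u ⊗ u = max(0, 0.328 + 0.328 − 1) = max(0, -0.344) = 0.000
(u ∧ (0 ∧ t)) ∧ (u ⊗ u) = min(0.000, 0.000) = 0.000
¬((u ∧ (0 ∧ t)) ∧ (u ⊗ u)) = 1 − 0.000 = 1.000
(¬w ∧ w) ∧ ¬((u ∧ (0 ∧ t)) ∧ (u ⊗ u)) = min(0.399, 1.000) = 0.399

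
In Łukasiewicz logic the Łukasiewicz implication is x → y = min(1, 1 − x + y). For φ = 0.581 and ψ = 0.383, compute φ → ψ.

φ → ψ = min(1, 1 − 0.581 + 0.383) = min(1, 0.802) = 0.802
For comparison, the Gödel implication (1 if x ≤ y else y) would give 0.383.

0.802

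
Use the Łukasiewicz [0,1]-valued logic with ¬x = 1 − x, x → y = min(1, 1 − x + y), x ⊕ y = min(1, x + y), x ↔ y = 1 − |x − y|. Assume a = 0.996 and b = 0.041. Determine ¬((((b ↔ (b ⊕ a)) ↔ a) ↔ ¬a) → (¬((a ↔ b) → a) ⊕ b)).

0.918

b ⊕ a = min(1, 0.041 + 0.996) = min(1, 1.037) = 1.000
b ↔ (b ⊕ a) = 1 − |0.041 − 1.000| = 1 − 0.959 = 0.041
(b ↔ (b ⊕ a)) ↔ a = 1 − |0.041 − 0.996| = 1 − 0.955 = 0.045
¬a = 1 − 0.996 = 0.004
((b ↔ (b ⊕ a)) ↔ a) ↔ ¬a = 1 − |0.045 − 0.004| = 1 − 0.041 = 0.959
a ↔ b = 1 − |0.996 − 0.041| = 1 − 0.955 = 0.045
(a ↔ b) → a = min(1, 1 − 0.045 + 0.996) = min(1, 1.951) = 1.000
¬((a ↔ b) → a) = 1 − 1.000 = 0.000
¬((a ↔ b) → a) ⊕ b = min(1, 0.000 + 0.041) = min(1, 0.041) = 0.041
(((b ↔ (b ⊕ a)) ↔ a) ↔ ¬a) → (¬((a ↔ b) → a) ⊕ b) = min(1, 1 − 0.959 + 0.041) = min(1, 0.082) = 0.082
¬((((b ↔ (b ⊕ a)) ↔ a) ↔ ¬a) → (¬((a ↔ b) → a) ⊕ b)) = 1 − 0.082 = 0.918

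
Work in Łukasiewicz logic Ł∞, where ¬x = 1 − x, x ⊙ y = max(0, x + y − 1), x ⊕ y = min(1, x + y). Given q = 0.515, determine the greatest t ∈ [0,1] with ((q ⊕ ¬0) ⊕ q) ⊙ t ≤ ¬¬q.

0.515

¬0 = 1 − 0.000 = 1.000
q ⊕ ¬0 = min(1, 0.515 + 1.000) = min(1, 1.515) = 1.000
(q ⊕ ¬0) ⊕ q = min(1, 1.000 + 0.515) = min(1, 1.515) = 1.000
So the left factor is (q ⊕ ¬0) ⊕ q = 1.000.
¬q = 1 − 0.515 = 0.485
¬¬q = 1 − 0.485 = 0.515
So the right-hand bound is ¬¬q = 0.515.
The residuum of the Łukasiewicz t-norm gives the supremum: min(1, 1 − 1.000 + 0.515).
1 − 1.000 + 0.515 = 0.515, so t = min(1, 0.515) = 0.515.
Check: 1.000 ⊙ 0.515 = max(0, 0.515) = 0.515 ≤ 0.515.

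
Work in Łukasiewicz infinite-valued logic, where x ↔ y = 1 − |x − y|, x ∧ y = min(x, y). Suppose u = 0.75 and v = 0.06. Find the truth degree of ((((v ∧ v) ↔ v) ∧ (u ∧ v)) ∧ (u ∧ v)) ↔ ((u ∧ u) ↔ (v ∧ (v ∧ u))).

v ∧ v = min(0.06, 0.06) = 0.06
(v ∧ v) ↔ v = 1 − |0.06 − 0.06| = 1 − 0.00 = 1.00
u ∧ v = min(0.75, 0.06) = 0.06
((v ∧ v) ↔ v) ∧ (u ∧ v) = min(1.00, 0.06) = 0.06
(((v ∧ v) ↔ v) ∧ (u ∧ v)) ∧ (u ∧ v) = min(0.06, 0.06) = 0.06
u ∧ u = min(0.75, 0.75) = 0.75
v ∧ u = min(0.06, 0.75) = 0.06
v ∧ (v ∧ u) = min(0.06, 0.06) = 0.06
(u ∧ u) ↔ (v ∧ (v ∧ u)) = 1 − |0.75 − 0.06| = 1 − 0.69 = 0.31
((((v ∧ v) ↔ v) ∧ (u ∧ v)) ∧ (u ∧ v)) ↔ ((u ∧ u) ↔ (v ∧ (v ∧ u))) = 1 − |0.06 − 0.31| = 1 − 0.25 = 0.75

0.75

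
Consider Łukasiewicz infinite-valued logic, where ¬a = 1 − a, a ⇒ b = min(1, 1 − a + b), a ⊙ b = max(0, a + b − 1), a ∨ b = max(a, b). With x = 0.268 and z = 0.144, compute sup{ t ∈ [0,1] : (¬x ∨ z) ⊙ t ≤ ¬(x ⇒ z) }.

¬x = 1 − 0.268 = 0.732
¬x ∨ z = max(0.732, 0.144) = 0.732
So the left factor is ¬x ∨ z = 0.732.
x ⇒ z = min(1, 1 − 0.268 + 0.144) = min(1, 0.876) = 0.876
¬(x ⇒ z) = 1 − 0.876 = 0.124
So the right-hand bound is ¬(x ⇒ z) = 0.124.
The residuum of the Łukasiewicz t-norm gives the supremum: min(1, 1 − 0.732 + 0.124).
1 − 0.732 + 0.124 = 0.392, so t = min(1, 0.392) = 0.392.
Check: 0.732 ⊙ 0.392 = max(0, 0.124) = 0.124 ≤ 0.124.

0.392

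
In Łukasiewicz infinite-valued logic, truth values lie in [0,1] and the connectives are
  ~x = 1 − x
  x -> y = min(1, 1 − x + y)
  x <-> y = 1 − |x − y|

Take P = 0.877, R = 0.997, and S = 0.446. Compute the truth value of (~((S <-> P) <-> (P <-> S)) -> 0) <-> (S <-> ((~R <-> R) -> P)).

0.446

S <-> P = 1 − |0.446 − 0.877| = 1 − 0.431 = 0.569
P <-> S = 1 − |0.877 − 0.446| = 1 − 0.431 = 0.569
(S <-> P) <-> (P <-> S) = 1 − |0.569 − 0.569| = 1 − 0.000 = 1.000
~((S <-> P) <-> (P <-> S)) = 1 − 1.000 = 0.000
~((S <-> P) <-> (P <-> S)) -> 0 = min(1, 1 − 0.000 + 0.000) = min(1, 1.000) = 1.000
~R = 1 − 0.997 = 0.003
~R <-> R = 1 − |0.003 − 0.997| = 1 − 0.994 = 0.006
(~R <-> R) -> P = min(1, 1 − 0.006 + 0.877) = min(1, 1.871) = 1.000
S <-> ((~R <-> R) -> P) = 1 − |0.446 − 1.000| = 1 − 0.554 = 0.446
(~((S <-> P) <-> (P <-> S)) -> 0) <-> (S <-> ((~R <-> R) -> P)) = 1 − |1.000 − 0.446| = 1 − 0.554 = 0.446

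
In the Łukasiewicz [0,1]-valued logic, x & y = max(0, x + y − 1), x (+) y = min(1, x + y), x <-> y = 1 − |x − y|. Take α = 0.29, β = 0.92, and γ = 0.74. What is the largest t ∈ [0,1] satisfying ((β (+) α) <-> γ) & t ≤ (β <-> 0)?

β (+) α = min(1, 0.92 + 0.29) = min(1, 1.21) = 1.00
(β (+) α) <-> γ = 1 − |1.00 − 0.74| = 1 − 0.26 = 0.74
So the left factor is (β (+) α) <-> γ = 0.74.
β <-> 0 = 1 − |0.92 − 0.00| = 1 − 0.92 = 0.08
So the right-hand bound is β <-> 0 = 0.08.
The residuum of the Łukasiewicz t-norm gives the supremum: min(1, 1 − 0.74 + 0.08).
1 − 0.74 + 0.08 = 0.34, so t = min(1, 0.34) = 0.34.
Check: 0.74 & 0.34 = max(0, 0.08) = 0.08 ≤ 0.08.

0.34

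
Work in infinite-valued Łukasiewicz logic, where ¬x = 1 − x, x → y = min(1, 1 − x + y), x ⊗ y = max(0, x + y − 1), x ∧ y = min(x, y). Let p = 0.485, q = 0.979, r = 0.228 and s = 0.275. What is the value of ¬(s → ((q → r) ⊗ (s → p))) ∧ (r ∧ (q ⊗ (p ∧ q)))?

0.026

q → r = min(1, 1 − 0.979 + 0.228) = min(1, 0.249) = 0.249
s → p = min(1, 1 − 0.275 + 0.485) = min(1, 1.210) = 1.000
(q → r) ⊗ (s → p) = max(0, 0.249 + 1.000 − 1) = max(0, 0.249) = 0.249
s → ((q → r) ⊗ (s → p)) = min(1, 1 − 0.275 + 0.249) = min(1, 0.974) = 0.974
¬(s → ((q → r) ⊗ (s → p))) = 1 − 0.974 = 0.026
p ∧ q = min(0.485, 0.979) = 0.485
q ⊗ (p ∧ q) = max(0, 0.979 + 0.485 − 1) = max(0, 0.464) = 0.464
r ∧ (q ⊗ (p ∧ q)) = min(0.228, 0.464) = 0.228
¬(s → ((q → r) ⊗ (s → p))) ∧ (r ∧ (q ⊗ (p ∧ q))) = min(0.026, 0.228) = 0.026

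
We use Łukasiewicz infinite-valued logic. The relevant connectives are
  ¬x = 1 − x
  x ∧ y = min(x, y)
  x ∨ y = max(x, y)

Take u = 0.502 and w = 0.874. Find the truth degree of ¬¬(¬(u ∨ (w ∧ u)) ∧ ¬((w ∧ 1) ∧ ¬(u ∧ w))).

0.498

w ∧ u = min(0.874, 0.502) = 0.502
u ∨ (w ∧ u) = max(0.502, 0.502) = 0.502
¬(u ∨ (w ∧ u)) = 1 − 0.502 = 0.498
w ∧ 1 = min(0.874, 1.000) = 0.874
u ∧ w = min(0.502, 0.874) = 0.502
¬(u ∧ w) = 1 − 0.502 = 0.498
(w ∧ 1) ∧ ¬(u ∧ w) = min(0.874, 0.498) = 0.498
¬((w ∧ 1) ∧ ¬(u ∧ w)) = 1 − 0.498 = 0.502
¬(u ∨ (w ∧ u)) ∧ ¬((w ∧ 1) ∧ ¬(u ∧ w)) = min(0.498, 0.502) = 0.498
¬(¬(u ∨ (w ∧ u)) ∧ ¬((w ∧ 1) ∧ ¬(u ∧ w))) = 1 − 0.498 = 0.502
¬¬(¬(u ∨ (w ∧ u)) ∧ ¬((w ∧ 1) ∧ ¬(u ∧ w))) = 1 − 0.502 = 0.498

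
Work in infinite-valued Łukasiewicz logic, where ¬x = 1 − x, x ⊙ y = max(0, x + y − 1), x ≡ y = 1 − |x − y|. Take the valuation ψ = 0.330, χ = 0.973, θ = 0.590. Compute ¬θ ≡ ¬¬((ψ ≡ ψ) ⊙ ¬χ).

¬θ = 1 − 0.590 = 0.410
ψ ≡ ψ = 1 − |0.330 − 0.330| = 1 − 0.000 = 1.000
¬χ = 1 − 0.973 = 0.027
(ψ ≡ ψ) ⊙ ¬χ = max(0, 1.000 + 0.027 − 1) = max(0, 0.027) = 0.027
¬((ψ ≡ ψ) ⊙ ¬χ) = 1 − 0.027 = 0.973
¬¬((ψ ≡ ψ) ⊙ ¬χ) = 1 − 0.973 = 0.027
¬θ ≡ ¬¬((ψ ≡ ψ) ⊙ ¬χ) = 1 − |0.410 − 0.027| = 1 − 0.383 = 0.617

0.617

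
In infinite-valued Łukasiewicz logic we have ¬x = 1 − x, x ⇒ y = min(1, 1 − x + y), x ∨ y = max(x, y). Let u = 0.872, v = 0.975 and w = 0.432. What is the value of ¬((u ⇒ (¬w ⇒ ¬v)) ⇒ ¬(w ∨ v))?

0.560

¬w = 1 − 0.432 = 0.568
¬v = 1 − 0.975 = 0.025
¬w ⇒ ¬v = min(1, 1 − 0.568 + 0.025) = min(1, 0.457) = 0.457
u ⇒ (¬w ⇒ ¬v) = min(1, 1 − 0.872 + 0.457) = min(1, 0.585) = 0.585
w ∨ v = max(0.432, 0.975) = 0.975
¬(w ∨ v) = 1 − 0.975 = 0.025
(u ⇒ (¬w ⇒ ¬v)) ⇒ ¬(w ∨ v) = min(1, 1 − 0.585 + 0.025) = min(1, 0.440) = 0.440
¬((u ⇒ (¬w ⇒ ¬v)) ⇒ ¬(w ∨ v)) = 1 − 0.440 = 0.560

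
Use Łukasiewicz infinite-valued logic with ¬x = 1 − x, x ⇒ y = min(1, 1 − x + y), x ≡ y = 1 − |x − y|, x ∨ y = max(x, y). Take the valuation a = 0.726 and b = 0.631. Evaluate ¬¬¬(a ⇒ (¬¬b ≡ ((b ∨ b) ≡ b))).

0.095

¬b = 1 − 0.631 = 0.369
¬¬b = 1 − 0.369 = 0.631
b ∨ b = max(0.631, 0.631) = 0.631
(b ∨ b) ≡ b = 1 − |0.631 − 0.631| = 1 − 0.000 = 1.000
¬¬b ≡ ((b ∨ b) ≡ b) = 1 − |0.631 − 1.000| = 1 − 0.369 = 0.631
a ⇒ (¬¬b ≡ ((b ∨ b) ≡ b)) = min(1, 1 − 0.726 + 0.631) = min(1, 0.905) = 0.905
¬(a ⇒ (¬¬b ≡ ((b ∨ b) ≡ b))) = 1 − 0.905 = 0.095
¬¬(a ⇒ (¬¬b ≡ ((b ∨ b) ≡ b))) = 1 − 0.095 = 0.905
¬¬¬(a ⇒ (¬¬b ≡ ((b ∨ b) ≡ b))) = 1 − 0.905 = 0.095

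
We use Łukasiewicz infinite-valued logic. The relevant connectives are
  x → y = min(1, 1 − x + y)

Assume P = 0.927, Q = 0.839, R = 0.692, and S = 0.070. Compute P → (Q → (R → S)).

0.612

R → S = min(1, 1 − 0.692 + 0.070) = min(1, 0.378) = 0.378
Q → (R → S) = min(1, 1 − 0.839 + 0.378) = min(1, 0.539) = 0.539
P → (Q → (R → S)) = min(1, 1 − 0.927 + 0.539) = min(1, 0.612) = 0.612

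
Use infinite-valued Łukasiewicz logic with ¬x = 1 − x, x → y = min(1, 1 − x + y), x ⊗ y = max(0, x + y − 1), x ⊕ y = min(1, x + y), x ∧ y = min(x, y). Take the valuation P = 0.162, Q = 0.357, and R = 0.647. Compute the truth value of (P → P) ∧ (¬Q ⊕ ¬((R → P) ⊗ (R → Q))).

1.000

P → P = min(1, 1 − 0.162 + 0.162) = min(1, 1.000) = 1.000
¬Q = 1 − 0.357 = 0.643
R → P = min(1, 1 − 0.647 + 0.162) = min(1, 0.515) = 0.515
R → Q = min(1, 1 − 0.647 + 0.357) = min(1, 0.710) = 0.710
(R → P) ⊗ (R → Q) = max(0, 0.515 + 0.710 − 1) = max(0, 0.225) = 0.225
¬((R → P) ⊗ (R → Q)) = 1 − 0.225 = 0.775
¬Q ⊕ ¬((R → P) ⊗ (R → Q)) = min(1, 0.643 + 0.775) = min(1, 1.418) = 1.000
(P → P) ∧ (¬Q ⊕ ¬((R → P) ⊗ (R → Q))) = min(1.000, 1.000) = 1.000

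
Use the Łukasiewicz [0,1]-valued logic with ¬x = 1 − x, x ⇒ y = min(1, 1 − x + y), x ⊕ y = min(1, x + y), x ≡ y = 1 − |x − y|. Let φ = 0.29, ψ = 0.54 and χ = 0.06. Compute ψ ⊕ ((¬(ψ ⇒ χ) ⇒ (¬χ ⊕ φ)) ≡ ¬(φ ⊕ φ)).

ψ ⇒ χ = min(1, 1 − 0.54 + 0.06) = min(1, 0.52) = 0.52
¬(ψ ⇒ χ) = 1 − 0.52 = 0.48
¬χ = 1 − 0.06 = 0.94
¬χ ⊕ φ = min(1, 0.94 + 0.29) = min(1, 1.23) = 1.00
¬(ψ ⇒ χ) ⇒ (¬χ ⊕ φ) = min(1, 1 − 0.48 + 1.00) = min(1, 1.52) = 1.00
φ ⊕ φ = min(1, 0.29 + 0.29) = min(1, 0.58) = 0.58
¬(φ ⊕ φ) = 1 − 0.58 = 0.42
(¬(ψ ⇒ χ) ⇒ (¬χ ⊕ φ)) ≡ ¬(φ ⊕ φ) = 1 − |1.00 − 0.42| = 1 − 0.58 = 0.42
ψ ⊕ ((¬(ψ ⇒ χ) ⇒ (¬χ ⊕ φ)) ≡ ¬(φ ⊕ φ)) = min(1, 0.54 + 0.42) = min(1, 0.96) = 0.96

0.96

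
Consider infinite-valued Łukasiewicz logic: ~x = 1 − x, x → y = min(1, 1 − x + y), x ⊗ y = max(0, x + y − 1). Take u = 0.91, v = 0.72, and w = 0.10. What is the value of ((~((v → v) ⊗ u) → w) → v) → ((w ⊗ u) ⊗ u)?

0.28

v → v = min(1, 1 − 0.72 + 0.72) = min(1, 1.00) = 1.00
(v → v) ⊗ u = max(0, 1.00 + 0.91 − 1) = max(0, 0.91) = 0.91
~((v → v) ⊗ u) = 1 − 0.91 = 0.09
~((v → v) ⊗ u) → w = min(1, 1 − 0.09 + 0.10) = min(1, 1.01) = 1.00
(~((v → v) ⊗ u) → w) → v = min(1, 1 − 1.00 + 0.72) = min(1, 0.72) = 0.72
w ⊗ u = max(0, 0.10 + 0.91 − 1) = max(0, 0.01) = 0.01
(w ⊗ u) ⊗ u = max(0, 0.01 + 0.91 − 1) = max(0, -0.08) = 0.00
((~((v → v) ⊗ u) → w) → v) → ((w ⊗ u) ⊗ u) = min(1, 1 − 0.72 + 0.00) = min(1, 0.28) = 0.28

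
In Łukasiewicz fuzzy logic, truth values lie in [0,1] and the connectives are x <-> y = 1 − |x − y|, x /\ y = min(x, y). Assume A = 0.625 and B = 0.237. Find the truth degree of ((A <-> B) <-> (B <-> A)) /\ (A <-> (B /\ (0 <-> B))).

0.612

A <-> B = 1 − |0.625 − 0.237| = 1 − 0.388 = 0.612
B <-> A = 1 − |0.237 − 0.625| = 1 − 0.388 = 0.612
(A <-> B) <-> (B <-> A) = 1 − |0.612 − 0.612| = 1 − 0.000 = 1.000
0 <-> B = 1 − |0.000 − 0.237| = 1 − 0.237 = 0.763
B /\ (0 <-> B) = min(0.237, 0.763) = 0.237
A <-> (B /\ (0 <-> B)) = 1 − |0.625 − 0.237| = 1 − 0.388 = 0.612
((A <-> B) <-> (B <-> A)) /\ (A <-> (B /\ (0 <-> B))) = min(1.000, 0.612) = 0.612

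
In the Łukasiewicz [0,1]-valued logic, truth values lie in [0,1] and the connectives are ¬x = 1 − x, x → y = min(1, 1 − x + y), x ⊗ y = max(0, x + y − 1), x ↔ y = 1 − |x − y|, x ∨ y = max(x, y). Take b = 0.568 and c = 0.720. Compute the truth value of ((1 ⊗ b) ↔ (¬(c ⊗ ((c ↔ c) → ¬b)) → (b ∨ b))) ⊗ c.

0.568

1 ⊗ b = max(0, 1.000 + 0.568 − 1) = max(0, 0.568) = 0.568
c ↔ c = 1 − |0.720 − 0.720| = 1 − 0.000 = 1.000
¬b = 1 − 0.568 = 0.432
(c ↔ c) → ¬b = min(1, 1 − 1.000 + 0.432) = min(1, 0.432) = 0.432
c ⊗ ((c ↔ c) → ¬b) = max(0, 0.720 + 0.432 − 1) = max(0, 0.152) = 0.152
¬(c ⊗ ((c ↔ c) → ¬b)) = 1 − 0.152 = 0.848
b ∨ b = max(0.568, 0.568) = 0.568
¬(c ⊗ ((c ↔ c) → ¬b)) → (b ∨ b) = min(1, 1 − 0.848 + 0.568) = min(1, 0.720) = 0.720
(1 ⊗ b) ↔ (¬(c ⊗ ((c ↔ c) → ¬b)) → (b ∨ b)) = 1 − |0.568 − 0.720| = 1 − 0.152 = 0.848
((1 ⊗ b) ↔ (¬(c ⊗ ((c ↔ c) → ¬b)) → (b ∨ b))) ⊗ c = max(0, 0.848 + 0.720 − 1) = max(0, 0.568) = 0.568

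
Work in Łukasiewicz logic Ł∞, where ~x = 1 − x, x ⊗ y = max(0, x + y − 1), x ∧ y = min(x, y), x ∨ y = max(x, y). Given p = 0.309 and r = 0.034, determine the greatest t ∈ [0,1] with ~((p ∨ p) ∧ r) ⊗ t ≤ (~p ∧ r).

0.068

p ∨ p = max(0.309, 0.309) = 0.309
(p ∨ p) ∧ r = min(0.309, 0.034) = 0.034
~((p ∨ p) ∧ r) = 1 − 0.034 = 0.966
So the left factor is ~((p ∨ p) ∧ r) = 0.966.
~p = 1 − 0.309 = 0.691
~p ∧ r = min(0.691, 0.034) = 0.034
So the right-hand bound is ~p ∧ r = 0.034.
The residuum of the Łukasiewicz t-norm gives the supremum: min(1, 1 − 0.966 + 0.034).
1 − 0.966 + 0.034 = 0.068, so t = min(1, 0.068) = 0.068.
Check: 0.966 ⊗ 0.068 = max(0, 0.034) = 0.034 ≤ 0.034.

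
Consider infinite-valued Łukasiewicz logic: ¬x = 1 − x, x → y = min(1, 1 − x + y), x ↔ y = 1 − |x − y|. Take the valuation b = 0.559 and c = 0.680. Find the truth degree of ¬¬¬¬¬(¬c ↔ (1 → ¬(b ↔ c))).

¬c = 1 − 0.680 = 0.320
b ↔ c = 1 − |0.559 − 0.680| = 1 − 0.121 = 0.879
¬(b ↔ c) = 1 − 0.879 = 0.121
1 → ¬(b ↔ c) = min(1, 1 − 1.000 + 0.121) = min(1, 0.121) = 0.121
¬c ↔ (1 → ¬(b ↔ c)) = 1 − |0.320 − 0.121| = 1 − 0.199 = 0.801
¬(¬c ↔ (1 → ¬(b ↔ c))) = 1 − 0.801 = 0.199
¬¬(¬c ↔ (1 → ¬(b ↔ c))) = 1 − 0.199 = 0.801
¬¬¬(¬c ↔ (1 → ¬(b ↔ c))) = 1 − 0.801 = 0.199
¬¬¬¬(¬c ↔ (1 → ¬(b ↔ c))) = 1 − 0.199 = 0.801
¬¬¬¬¬(¬c ↔ (1 → ¬(b ↔ c))) = 1 − 0.801 = 0.199

0.199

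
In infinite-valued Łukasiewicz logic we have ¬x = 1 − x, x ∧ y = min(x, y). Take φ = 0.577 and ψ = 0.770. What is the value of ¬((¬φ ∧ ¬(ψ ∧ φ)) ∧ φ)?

¬φ = 1 − 0.577 = 0.423
ψ ∧ φ = min(0.770, 0.577) = 0.577
¬(ψ ∧ φ) = 1 − 0.577 = 0.423
¬φ ∧ ¬(ψ ∧ φ) = min(0.423, 0.423) = 0.423
(¬φ ∧ ¬(ψ ∧ φ)) ∧ φ = min(0.423, 0.577) = 0.423
¬((¬φ ∧ ¬(ψ ∧ φ)) ∧ φ) = 1 − 0.423 = 0.577

0.577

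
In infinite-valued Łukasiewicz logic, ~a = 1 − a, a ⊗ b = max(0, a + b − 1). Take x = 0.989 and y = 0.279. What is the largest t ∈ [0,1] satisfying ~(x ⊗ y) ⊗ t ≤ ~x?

x ⊗ y = max(0, 0.989 + 0.279 − 1) = max(0, 0.268) = 0.268
~(x ⊗ y) = 1 − 0.268 = 0.732
So the left factor is ~(x ⊗ y) = 0.732.
~x = 1 − 0.989 = 0.011
So the right-hand bound is ~x = 0.011.
The residuum of the Łukasiewicz t-norm gives the supremum: min(1, 1 − 0.732 + 0.011).
1 − 0.732 + 0.011 = 0.279, so t = min(1, 0.279) = 0.279.
Check: 0.732 ⊗ 0.279 = max(0, 0.011) = 0.011 ≤ 0.011.

0.279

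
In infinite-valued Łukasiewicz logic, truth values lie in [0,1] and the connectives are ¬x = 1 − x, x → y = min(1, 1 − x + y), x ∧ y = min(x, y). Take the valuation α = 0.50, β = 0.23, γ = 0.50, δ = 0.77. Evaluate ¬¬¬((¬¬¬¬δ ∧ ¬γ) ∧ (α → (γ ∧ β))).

0.50

¬δ = 1 − 0.77 = 0.23
¬¬δ = 1 − 0.23 = 0.77
¬¬¬δ = 1 − 0.77 = 0.23
¬¬¬¬δ = 1 − 0.23 = 0.77
¬γ = 1 − 0.50 = 0.50
¬¬¬¬δ ∧ ¬γ = min(0.77, 0.50) = 0.50
γ ∧ β = min(0.50, 0.23) = 0.23
α → (γ ∧ β) = min(1, 1 − 0.50 + 0.23) = min(1, 0.73) = 0.73
(¬¬¬¬δ ∧ ¬γ) ∧ (α → (γ ∧ β)) = min(0.50, 0.73) = 0.50
¬((¬¬¬¬δ ∧ ¬γ) ∧ (α → (γ ∧ β))) = 1 − 0.50 = 0.50
¬¬((¬¬¬¬δ ∧ ¬γ) ∧ (α → (γ ∧ β))) = 1 − 0.50 = 0.50
¬¬¬((¬¬¬¬δ ∧ ¬γ) ∧ (α → (γ ∧ β))) = 1 − 0.50 = 0.50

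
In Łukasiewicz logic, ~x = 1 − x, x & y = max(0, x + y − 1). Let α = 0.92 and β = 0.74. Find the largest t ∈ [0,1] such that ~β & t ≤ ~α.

0.82

~β = 1 − 0.74 = 0.26
So the left factor is ~β = 0.26.
~α = 1 − 0.92 = 0.08
So the right-hand bound is ~α = 0.08.
The residuum of the Łukasiewicz t-norm gives the supremum: min(1, 1 − 0.26 + 0.08).
1 − 0.26 + 0.08 = 0.82, so t = min(1, 0.82) = 0.82.
Check: 0.26 & 0.82 = max(0, 0.08) = 0.08 ≤ 0.08.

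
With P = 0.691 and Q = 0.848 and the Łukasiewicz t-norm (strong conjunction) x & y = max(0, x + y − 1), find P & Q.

P & Q = max(0, 0.691 + 0.848 − 1) = max(0, 0.539) = 0.539
For comparison, the Gödel (minimum) t-norm min(x, y) would give 0.691.

0.539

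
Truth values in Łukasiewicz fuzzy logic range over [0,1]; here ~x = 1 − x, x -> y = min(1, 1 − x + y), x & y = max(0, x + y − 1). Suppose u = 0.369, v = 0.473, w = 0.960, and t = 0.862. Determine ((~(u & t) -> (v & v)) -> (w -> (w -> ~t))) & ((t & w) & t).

u & t = max(0, 0.369 + 0.862 − 1) = max(0, 0.231) = 0.231
~(u & t) = 1 − 0.231 = 0.769
v & v = max(0, 0.473 + 0.473 − 1) = max(0, -0.054) = 0.000
~(u & t) -> (v & v) = min(1, 1 − 0.769 + 0.000) = min(1, 0.231) = 0.231
~t = 1 − 0.862 = 0.138
w -> ~t = min(1, 1 − 0.960 + 0.138) = min(1, 0.178) = 0.178
w -> (w -> ~t) = min(1, 1 − 0.960 + 0.178) = min(1, 0.218) = 0.218
(~(u & t) -> (v & v)) -> (w -> (w -> ~t)) = min(1, 1 − 0.231 + 0.218) = min(1, 0.987) = 0.987
t & w = max(0, 0.862 + 0.960 − 1) = max(0, 0.822) = 0.822
(t & w) & t = max(0, 0.822 + 0.862 − 1) = max(0, 0.684) = 0.684
((~(u & t) -> (v & v)) -> (w -> (w -> ~t))) & ((t & w) & t) = max(0, 0.987 + 0.684 − 1) = max(0, 0.671) = 0.671

0.671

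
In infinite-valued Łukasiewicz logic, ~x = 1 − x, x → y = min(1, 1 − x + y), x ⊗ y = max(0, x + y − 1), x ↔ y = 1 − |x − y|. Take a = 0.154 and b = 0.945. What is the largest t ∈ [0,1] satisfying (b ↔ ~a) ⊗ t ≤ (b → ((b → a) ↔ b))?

0.418

~a = 1 − 0.154 = 0.846
b ↔ ~a = 1 − |0.945 − 0.846| = 1 − 0.099 = 0.901
So the left factor is b ↔ ~a = 0.901.
b → a = min(1, 1 − 0.945 + 0.154) = min(1, 0.209) = 0.209
(b → a) ↔ b = 1 − |0.209 − 0.945| = 1 − 0.736 = 0.264
b → ((b → a) ↔ b) = min(1, 1 − 0.945 + 0.264) = min(1, 0.319) = 0.319
So the right-hand bound is b → ((b → a) ↔ b) = 0.319.
The residuum of the Łukasiewicz t-norm gives the supremum: min(1, 1 − 0.901 + 0.319).
1 − 0.901 + 0.319 = 0.418, so t = min(1, 0.418) = 0.418.
Check: 0.901 ⊗ 0.418 = max(0, 0.319) = 0.319 ≤ 0.319.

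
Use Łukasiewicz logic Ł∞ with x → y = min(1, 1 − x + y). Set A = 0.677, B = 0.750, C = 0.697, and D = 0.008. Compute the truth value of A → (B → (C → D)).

0.884

C → D = min(1, 1 − 0.697 + 0.008) = min(1, 0.311) = 0.311
B → (C → D) = min(1, 1 − 0.750 + 0.311) = min(1, 0.561) = 0.561
A → (B → (C → D)) = min(1, 1 − 0.677 + 0.561) = min(1, 0.884) = 0.884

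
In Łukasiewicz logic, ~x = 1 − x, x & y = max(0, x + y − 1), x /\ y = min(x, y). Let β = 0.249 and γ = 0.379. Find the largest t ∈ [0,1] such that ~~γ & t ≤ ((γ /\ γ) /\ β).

0.870

~γ = 1 − 0.379 = 0.621
~~γ = 1 − 0.621 = 0.379
So the left factor is ~~γ = 0.379.
γ /\ γ = min(0.379, 0.379) = 0.379
(γ /\ γ) /\ β = min(0.379, 0.249) = 0.249
So the right-hand bound is (γ /\ γ) /\ β = 0.249.
The residuum of the Łukasiewicz t-norm gives the supremum: min(1, 1 − 0.379 + 0.249).
1 − 0.379 + 0.249 = 0.870, so t = min(1, 0.870) = 0.870.
Check: 0.379 & 0.870 = max(0, 0.249) = 0.249 ≤ 0.249.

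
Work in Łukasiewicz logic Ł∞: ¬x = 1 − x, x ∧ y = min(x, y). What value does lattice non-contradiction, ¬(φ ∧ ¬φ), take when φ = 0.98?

¬φ = 1 − 0.98 = 0.02
φ ∧ ¬φ = min(0.98, 0.02) = 0.02
¬(φ ∧ ¬φ) = 1 − 0.02 = 0.98
(The value 0.98 < 1 shows this instance is not satisfied; not a Ł∞-tautology — its value is 1 − min(a, 1−a).)

0.98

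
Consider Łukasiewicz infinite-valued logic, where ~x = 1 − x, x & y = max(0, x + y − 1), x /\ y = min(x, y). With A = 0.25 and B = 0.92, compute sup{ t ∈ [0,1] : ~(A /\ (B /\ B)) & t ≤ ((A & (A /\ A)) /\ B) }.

0.25

B /\ B = min(0.92, 0.92) = 0.92
A /\ (B /\ B) = min(0.25, 0.92) = 0.25
~(A /\ (B /\ B)) = 1 − 0.25 = 0.75
So the left factor is ~(A /\ (B /\ B)) = 0.75.
A /\ A = min(0.25, 0.25) = 0.25
A & (A /\ A) = max(0, 0.25 + 0.25 − 1) = max(0, -0.50) = 0.00
(A & (A /\ A)) /\ B = min(0.00, 0.92) = 0.00
So the right-hand bound is (A & (A /\ A)) /\ B = 0.00.
The residuum of the Łukasiewicz t-norm gives the supremum: min(1, 1 − 0.75 + 0.00).
1 − 0.75 + 0.00 = 0.25, so t = min(1, 0.25) = 0.25.
Check: 0.75 & 0.25 = max(0, 0.00) = 0.00 ≤ 0.00.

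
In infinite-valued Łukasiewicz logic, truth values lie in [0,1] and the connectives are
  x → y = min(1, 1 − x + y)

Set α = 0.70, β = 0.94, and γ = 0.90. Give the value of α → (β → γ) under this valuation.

1.00

β → γ = min(1, 1 − 0.94 + 0.90) = min(1, 0.96) = 0.96
α → (β → γ) = min(1, 1 − 0.70 + 0.96) = min(1, 1.26) = 1.00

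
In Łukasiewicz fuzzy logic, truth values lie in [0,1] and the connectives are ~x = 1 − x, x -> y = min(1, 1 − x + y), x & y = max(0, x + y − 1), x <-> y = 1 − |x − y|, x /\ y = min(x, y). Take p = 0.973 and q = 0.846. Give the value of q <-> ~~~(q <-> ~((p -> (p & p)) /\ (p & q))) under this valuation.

0.819

p & p = max(0, 0.973 + 0.973 − 1) = max(0, 0.946) = 0.946
p -> (p & p) = min(1, 1 − 0.973 + 0.946) = min(1, 0.973) = 0.973
p & q = max(0, 0.973 + 0.846 − 1) = max(0, 0.819) = 0.819
(p -> (p & p)) /\ (p & q) = min(0.973, 0.819) = 0.819
~((p -> (p & p)) /\ (p & q)) = 1 − 0.819 = 0.181
q <-> ~((p -> (p & p)) /\ (p & q)) = 1 − |0.846 − 0.181| = 1 − 0.665 = 0.335
~(q <-> ~((p -> (p & p)) /\ (p & q))) = 1 − 0.335 = 0.665
~~(q <-> ~((p -> (p & p)) /\ (p & q))) = 1 − 0.665 = 0.335
~~~(q <-> ~((p -> (p & p)) /\ (p & q))) = 1 − 0.335 = 0.665
q <-> ~~~(q <-> ~((p -> (p & p)) /\ (p & q))) = 1 − |0.846 − 0.665| = 1 − 0.181 = 0.819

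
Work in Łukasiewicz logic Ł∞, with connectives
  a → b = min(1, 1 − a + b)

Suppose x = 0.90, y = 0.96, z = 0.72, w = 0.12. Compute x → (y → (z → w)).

0.54

z → w = min(1, 1 − 0.72 + 0.12) = min(1, 0.40) = 0.40
y → (z → w) = min(1, 1 − 0.96 + 0.40) = min(1, 0.44) = 0.44
x → (y → (z → w)) = min(1, 1 − 0.90 + 0.44) = min(1, 0.54) = 0.54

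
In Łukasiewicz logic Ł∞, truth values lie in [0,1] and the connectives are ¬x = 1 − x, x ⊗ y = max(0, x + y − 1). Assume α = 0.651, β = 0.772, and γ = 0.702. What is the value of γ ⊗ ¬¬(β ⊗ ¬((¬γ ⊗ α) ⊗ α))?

0.474

¬γ = 1 − 0.702 = 0.298
¬γ ⊗ α = max(0, 0.298 + 0.651 − 1) = max(0, -0.051) = 0.000
(¬γ ⊗ α) ⊗ α = max(0, 0.000 + 0.651 − 1) = max(0, -0.349) = 0.000
¬((¬γ ⊗ α) ⊗ α) = 1 − 0.000 = 1.000
β ⊗ ¬((¬γ ⊗ α) ⊗ α) = max(0, 0.772 + 1.000 − 1) = max(0, 0.772) = 0.772
¬(β ⊗ ¬((¬γ ⊗ α) ⊗ α)) = 1 − 0.772 = 0.228
¬¬(β ⊗ ¬((¬γ ⊗ α) ⊗ α)) = 1 − 0.228 = 0.772
γ ⊗ ¬¬(β ⊗ ¬((¬γ ⊗ α) ⊗ α)) = max(0, 0.702 + 0.772 − 1) = max(0, 0.474) = 0.474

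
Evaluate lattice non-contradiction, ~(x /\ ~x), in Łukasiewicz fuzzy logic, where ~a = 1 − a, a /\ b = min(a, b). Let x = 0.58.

0.58

~x = 1 − 0.58 = 0.42
x /\ ~x = min(0.58, 0.42) = 0.42
~(x /\ ~x) = 1 − 0.42 = 0.58
(The value 0.58 < 1 shows this instance is not satisfied; not a Ł∞-tautology — its value is 1 − min(a, 1−a).)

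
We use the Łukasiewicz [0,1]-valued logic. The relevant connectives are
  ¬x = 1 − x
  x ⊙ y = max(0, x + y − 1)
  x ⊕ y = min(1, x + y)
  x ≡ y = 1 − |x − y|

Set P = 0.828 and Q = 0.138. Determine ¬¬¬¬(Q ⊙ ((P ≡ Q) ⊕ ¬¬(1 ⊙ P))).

P ≡ Q = 1 − |0.828 − 0.138| = 1 − 0.690 = 0.310
1 ⊙ P = max(0, 1.000 + 0.828 − 1) = max(0, 0.828) = 0.828
¬(1 ⊙ P) = 1 − 0.828 = 0.172
¬¬(1 ⊙ P) = 1 − 0.172 = 0.828
(P ≡ Q) ⊕ ¬¬(1 ⊙ P) = min(1, 0.310 + 0.828) = min(1, 1.138) = 1.000
Q ⊙ ((P ≡ Q) ⊕ ¬¬(1 ⊙ P)) = max(0, 0.138 + 1.000 − 1) = max(0, 0.138) = 0.138
¬(Q ⊙ ((P ≡ Q) ⊕ ¬¬(1 ⊙ P))) = 1 − 0.138 = 0.862
¬¬(Q ⊙ ((P ≡ Q) ⊕ ¬¬(1 ⊙ P))) = 1 − 0.862 = 0.138
¬¬¬(Q ⊙ ((P ≡ Q) ⊕ ¬¬(1 ⊙ P))) = 1 − 0.138 = 0.862
¬¬¬¬(Q ⊙ ((P ≡ Q) ⊕ ¬¬(1 ⊙ P))) = 1 − 0.862 = 0.138

0.138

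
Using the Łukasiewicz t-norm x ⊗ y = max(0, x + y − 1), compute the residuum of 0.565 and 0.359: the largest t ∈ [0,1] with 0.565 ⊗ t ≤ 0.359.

The residuum of the Łukasiewicz t-norm gives the supremum: min(1, 1 − 0.565 + 0.359).
1 − 0.565 + 0.359 = 0.794, so t = min(1, 0.794) = 0.794.
Check: 0.565 ⊗ 0.794 = max(0, 0.359) = 0.359 ≤ 0.359.

0.794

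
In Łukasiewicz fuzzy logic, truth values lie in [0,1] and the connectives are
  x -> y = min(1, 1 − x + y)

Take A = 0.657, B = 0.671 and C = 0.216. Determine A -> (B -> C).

0.888

B -> C = min(1, 1 − 0.671 + 0.216) = min(1, 0.545) = 0.545
A -> (B -> C) = min(1, 1 − 0.657 + 0.545) = min(1, 0.888) = 0.888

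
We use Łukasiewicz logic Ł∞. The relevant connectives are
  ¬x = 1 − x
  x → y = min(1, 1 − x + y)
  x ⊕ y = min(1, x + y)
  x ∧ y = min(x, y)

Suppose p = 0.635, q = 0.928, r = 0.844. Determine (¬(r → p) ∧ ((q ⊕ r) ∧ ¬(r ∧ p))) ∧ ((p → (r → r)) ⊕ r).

0.209

r → p = min(1, 1 − 0.844 + 0.635) = min(1, 0.791) = 0.791
¬(r → p) = 1 − 0.791 = 0.209
q ⊕ r = min(1, 0.928 + 0.844) = min(1, 1.772) = 1.000
r ∧ p = min(0.844, 0.635) = 0.635
¬(r ∧ p) = 1 − 0.635 = 0.365
(q ⊕ r) ∧ ¬(r ∧ p) = min(1.000, 0.365) = 0.365
¬(r → p) ∧ ((q ⊕ r) ∧ ¬(r ∧ p)) = min(0.209, 0.365) = 0.209
r → r = min(1, 1 − 0.844 + 0.844) = min(1, 1.000) = 1.000
p → (r → r) = min(1, 1 − 0.635 + 1.000) = min(1, 1.365) = 1.000
(p → (r → r)) ⊕ r = min(1, 1.000 + 0.844) = min(1, 1.844) = 1.000
(¬(r → p) ∧ ((q ⊕ r) ∧ ¬(r ∧ p))) ∧ ((p → (r → r)) ⊕ r) = min(0.209, 1.000) = 0.209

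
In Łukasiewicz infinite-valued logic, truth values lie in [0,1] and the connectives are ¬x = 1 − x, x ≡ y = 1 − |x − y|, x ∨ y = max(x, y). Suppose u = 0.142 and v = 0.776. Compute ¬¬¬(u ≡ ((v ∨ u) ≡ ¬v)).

v ∨ u = max(0.776, 0.142) = 0.776
¬v = 1 − 0.776 = 0.224
(v ∨ u) ≡ ¬v = 1 − |0.776 − 0.224| = 1 − 0.552 = 0.448
u ≡ ((v ∨ u) ≡ ¬v) = 1 − |0.142 − 0.448| = 1 − 0.306 = 0.694
¬(u ≡ ((v ∨ u) ≡ ¬v)) = 1 − 0.694 = 0.306
¬¬(u ≡ ((v ∨ u) ≡ ¬v)) = 1 − 0.306 = 0.694
¬¬¬(u ≡ ((v ∨ u) ≡ ¬v)) = 1 − 0.694 = 0.306

0.306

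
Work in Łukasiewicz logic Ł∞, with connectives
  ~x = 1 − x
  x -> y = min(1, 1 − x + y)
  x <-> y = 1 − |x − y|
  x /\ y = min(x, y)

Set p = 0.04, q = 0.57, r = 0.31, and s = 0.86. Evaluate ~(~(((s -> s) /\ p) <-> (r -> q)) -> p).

s -> s = min(1, 1 − 0.86 + 0.86) = min(1, 1.00) = 1.00
(s -> s) /\ p = min(1.00, 0.04) = 0.04
r -> q = min(1, 1 − 0.31 + 0.57) = min(1, 1.26) = 1.00
((s -> s) /\ p) <-> (r -> q) = 1 − |0.04 − 1.00| = 1 − 0.96 = 0.04
~(((s -> s) /\ p) <-> (r -> q)) = 1 − 0.04 = 0.96
~(((s -> s) /\ p) <-> (r -> q)) -> p = min(1, 1 − 0.96 + 0.04) = min(1, 0.08) = 0.08
~(~(((s -> s) /\ p) <-> (r -> q)) -> p) = 1 − 0.08 = 0.92

0.92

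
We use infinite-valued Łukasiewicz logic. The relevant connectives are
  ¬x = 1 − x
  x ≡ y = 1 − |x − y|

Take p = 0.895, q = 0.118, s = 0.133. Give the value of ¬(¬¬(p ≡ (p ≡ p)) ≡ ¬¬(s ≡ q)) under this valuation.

p ≡ p = 1 − |0.895 − 0.895| = 1 − 0.000 = 1.000
p ≡ (p ≡ p) = 1 − |0.895 − 1.000| = 1 − 0.105 = 0.895
¬(p ≡ (p ≡ p)) = 1 − 0.895 = 0.105
¬¬(p ≡ (p ≡ p)) = 1 − 0.105 = 0.895
s ≡ q = 1 − |0.133 − 0.118| = 1 − 0.015 = 0.985
¬(s ≡ q) = 1 − 0.985 = 0.015
¬¬(s ≡ q) = 1 − 0.015 = 0.985
¬¬(p ≡ (p ≡ p)) ≡ ¬¬(s ≡ q) = 1 − |0.895 − 0.985| = 1 − 0.090 = 0.910
¬(¬¬(p ≡ (p ≡ p)) ≡ ¬¬(s ≡ q)) = 1 − 0.910 = 0.090

0.090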